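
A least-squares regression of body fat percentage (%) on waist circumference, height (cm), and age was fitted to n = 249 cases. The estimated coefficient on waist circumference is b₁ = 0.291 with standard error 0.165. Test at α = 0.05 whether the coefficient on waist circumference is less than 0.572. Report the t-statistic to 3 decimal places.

H₀: β₁ = 0.572 vs H₁: β₁ < 0.572.
t = (b₁ − β₁⁰)/SE = (0.291 − 0.572) / 0.165 = -1.703.
df = n − k − 1 = 249 − 3 − 1 = 245.
One-sided p ≈ 0.0449, which is < 0.05, so reject H₀.
There is evidence that the true slope on waist circumference is below 0.572 % per unit, holding the other predictors fixed.

t = -1.703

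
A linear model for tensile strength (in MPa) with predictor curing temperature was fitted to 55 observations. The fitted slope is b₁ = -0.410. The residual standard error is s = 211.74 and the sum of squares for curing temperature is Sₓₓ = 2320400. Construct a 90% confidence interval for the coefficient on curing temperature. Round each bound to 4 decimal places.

(-0.6427, -0.1773)

SE(b₁) = s/√Sₓₓ = 211.74/√2320400 = 0.139002.
df = n − 2 = 53.
t* = t_{0.05, 53} = 1.674116.
Margin = t* × SE = 1.674116 × 0.139002 = 0.232706.
CI: -0.410 ± 0.232706 → (-0.6427, -0.1773).
With 90% confidence, each one-unit increase in curing temperature is associated with a change of between -0.6427 and -0.1773 MPa in tensile strength.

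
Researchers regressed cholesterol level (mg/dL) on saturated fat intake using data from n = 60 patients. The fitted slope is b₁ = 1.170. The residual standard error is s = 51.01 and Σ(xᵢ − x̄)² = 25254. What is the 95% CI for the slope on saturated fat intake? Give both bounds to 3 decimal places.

SE(b₁) = s/√Sₓₓ = 51.01/√25254 = 0.320989.
df = n − 2 = 58.
t* = t_{0.025, 58} = 2.001717.
Margin = t* × SE = 2.001717 × 0.320989 = 0.64253.
CI: 1.170 ± 0.64253 → (0.527, 1.813).
With 95% confidence, each one-unit increase in saturated fat intake is associated with a change of between 0.527 and 1.813 mg/dL in cholesterol level.

(0.527, 1.813)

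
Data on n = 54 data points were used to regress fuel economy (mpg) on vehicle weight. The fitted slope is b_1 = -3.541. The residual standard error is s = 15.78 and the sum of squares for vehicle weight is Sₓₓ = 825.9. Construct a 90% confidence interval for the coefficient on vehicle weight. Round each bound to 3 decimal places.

SE(b_1) = s/√Sₓₓ = 15.78/√825.9 = 0.54909.
df = n − 2 = 52.
t* = t_{0.05, 52} = 1.674689.
Margin = t* × SE = 1.674689 × 0.54909 = 0.91955.
CI: -3.541 ± 0.91955 → (-4.461, -2.621).
With 90% confidence, each one-unit increase in vehicle weight is associated with a change of between -4.461 and -2.621 mpg in fuel economy.

(-4.461, -2.621)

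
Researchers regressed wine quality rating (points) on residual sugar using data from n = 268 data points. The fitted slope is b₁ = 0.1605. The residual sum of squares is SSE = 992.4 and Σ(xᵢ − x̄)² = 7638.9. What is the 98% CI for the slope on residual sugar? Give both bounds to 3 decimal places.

(0.109, 0.212)

MSE = SSE/(n − 2) = 992.4/266 = 3.73083.
SE(b₁) = √(MSE/Sₓₓ) = √(3.73083/7638.9) = 0.0220997.
df = n − 2 = 266.
t* = t_{0.01, 266} = 2.340448.
Margin = t* × SE = 2.340448 × 0.0220997 = 0.05172.
CI: 0.1605 ± 0.05172 → (0.109, 0.212).
With 98% confidence, each one-unit increase in residual sugar is associated with a change of between 0.109 and 0.212 points in wine quality rating.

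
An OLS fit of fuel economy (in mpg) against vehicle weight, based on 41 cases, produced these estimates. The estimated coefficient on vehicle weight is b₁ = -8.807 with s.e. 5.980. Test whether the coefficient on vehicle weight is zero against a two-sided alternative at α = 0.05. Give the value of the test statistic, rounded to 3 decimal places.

t = -1.473

H₀: β₁ = 0 vs H₁: β₁ ≠ 0.
t = (b₁ − β₁⁰)/SE = -8.807 / 5.980 = -1.473.
df = n − 2 = 41 − 2 = 39.
Two-sided p ≈ 0.1488, which is ≥ 0.05, so fail to reject H₀.
The data do not give significant evidence of an association between vehicle weight and fuel economy.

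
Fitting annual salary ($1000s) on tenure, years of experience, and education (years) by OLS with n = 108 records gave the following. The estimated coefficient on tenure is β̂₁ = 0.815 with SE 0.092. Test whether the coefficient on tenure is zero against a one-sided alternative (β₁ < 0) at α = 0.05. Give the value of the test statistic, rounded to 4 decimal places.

H₀: β₁ = 0 vs H₁: β₁ < 0.
t = (β̂₁ − β₁⁰)/SE = 0.815 / 0.092 = 8.8587.
df = n − k − 1 = 108 − 3 − 1 = 104.
One-sided p ≈ 1.0000, which is ≥ 0.05, so fail to reject H₀.
The data do not give significant evidence that the true slope on tenure is negative, holding the other predictors fixed.

t = 8.8587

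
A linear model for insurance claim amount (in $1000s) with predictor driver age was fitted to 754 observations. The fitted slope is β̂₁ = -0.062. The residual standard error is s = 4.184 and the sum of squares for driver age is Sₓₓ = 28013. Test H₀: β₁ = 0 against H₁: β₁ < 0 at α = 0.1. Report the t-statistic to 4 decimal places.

t = -2.4802

SE(β̂₁) = s/√Sₓₓ = 4.184/√28013 = 0.0249984.
t = -0.062 / 0.0249984 = -2.4802.
df = n − 2 = 752.
One-sided p ≈ 0.0067, which is < 0.1, so reject H₀.
There is evidence that the true slope on driver age is negative.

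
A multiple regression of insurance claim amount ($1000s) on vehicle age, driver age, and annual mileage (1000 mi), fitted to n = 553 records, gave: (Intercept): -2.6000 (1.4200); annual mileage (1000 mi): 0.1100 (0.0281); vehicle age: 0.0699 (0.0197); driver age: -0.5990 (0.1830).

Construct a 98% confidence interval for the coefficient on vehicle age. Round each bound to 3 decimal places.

Read off: b = 0.0699, SE = 0.0197 for vehicle age.
df = n − k − 1 = 553 − 3 − 1 = 549.
t* = t_{0.01, 549} = 2.333159.
Margin = t* × SE = 2.333159 × 0.0197 = 0.04596.
CI: 0.0699 ± 0.04596 → (0.024, 0.116).

(0.024, 0.116)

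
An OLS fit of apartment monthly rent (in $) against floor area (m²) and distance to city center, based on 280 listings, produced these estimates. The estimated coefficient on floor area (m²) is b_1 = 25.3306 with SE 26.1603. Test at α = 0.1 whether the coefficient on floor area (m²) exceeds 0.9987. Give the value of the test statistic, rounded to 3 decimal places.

H₀: β₁ = 0.9987 vs H₁: β₁ > 0.9987.
t = (b_1 − β₁⁰)/SE = (25.3306 − 0.9987) / 26.1603 = 0.930.
df = n − k − 1 = 280 − 2 − 1 = 277.
One-sided p ≈ 0.1766, which is ≥ 0.1, so fail to reject H₀.
The data do not give significant evidence that the true slope on floor area (m²) exceeds 0.9987 $ per unit, holding the other predictors fixed.

t = 0.930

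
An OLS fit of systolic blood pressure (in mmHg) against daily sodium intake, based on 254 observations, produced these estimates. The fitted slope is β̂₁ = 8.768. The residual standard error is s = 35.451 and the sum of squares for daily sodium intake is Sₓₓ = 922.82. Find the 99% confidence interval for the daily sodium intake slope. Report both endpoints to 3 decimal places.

(5.739, 11.797)

SE(β̂₁) = s/√Sₓₓ = 35.451/√922.82 = 1.167.
df = n − 2 = 252.
t* = t_{0.005, 252} = 2.595479.
Margin = t* × SE = 2.595479 × 1.167 = 3.02892.
CI: 8.768 ± 3.02892 → (5.739, 11.797).
With 99% confidence, each one-unit increase in daily sodium intake is associated with a change of between 5.739 and 11.797 mmHg in systolic blood pressure.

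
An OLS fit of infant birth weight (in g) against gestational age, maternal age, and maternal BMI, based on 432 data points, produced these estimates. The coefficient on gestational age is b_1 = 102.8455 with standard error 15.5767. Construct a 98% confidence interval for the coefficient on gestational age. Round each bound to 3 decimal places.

df = n − k − 1 = 432 − 3 − 1 = 428.
t* = t_{0.01, 428} = 2.335092.
Margin = t* × SE = 2.335092 × 15.5767 = 36.37303.
CI: 102.8455 ± 36.37303 → (66.472, 139.219).
With 98% confidence, each one-unit increase in gestational age is associated with a change of between 66.472 and 139.219 g in infant birth weight, holding the other predictors fixed.

(66.472, 139.219)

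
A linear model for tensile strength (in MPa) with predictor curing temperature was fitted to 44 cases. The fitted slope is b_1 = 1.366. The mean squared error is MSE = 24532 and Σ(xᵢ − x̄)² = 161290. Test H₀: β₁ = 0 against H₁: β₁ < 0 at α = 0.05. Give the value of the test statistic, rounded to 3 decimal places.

SE(b_1) = √(MSE/Sₓₓ) = √(24532/161290) = 0.389998.
t = 1.366 / 0.389998 = 3.503.
df = n − 2 = 42.
One-sided p ≈ 0.9994, which is ≥ 0.05, so fail to reject H₀.
The data do not give significant evidence that the true slope on curing temperature is negative.

t = 3.503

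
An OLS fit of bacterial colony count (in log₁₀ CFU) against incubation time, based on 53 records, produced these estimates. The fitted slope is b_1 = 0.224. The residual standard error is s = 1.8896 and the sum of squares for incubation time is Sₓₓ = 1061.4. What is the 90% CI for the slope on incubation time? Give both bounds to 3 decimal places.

SE(b_1) = s/√Sₓₓ = 1.8896/√1061.4 = 0.0580003.
df = n − 2 = 51.
t* = t_{0.05, 51} = 1.675285.
Margin = t* × SE = 1.675285 × 0.0580003 = 0.09717.
CI: 0.224 ± 0.09717 → (0.127, 0.321).
With 90% confidence, each one-unit increase in incubation time is associated with a change of between 0.127 and 0.321 log₁₀ CFU in bacterial colony count.

(0.127, 0.321)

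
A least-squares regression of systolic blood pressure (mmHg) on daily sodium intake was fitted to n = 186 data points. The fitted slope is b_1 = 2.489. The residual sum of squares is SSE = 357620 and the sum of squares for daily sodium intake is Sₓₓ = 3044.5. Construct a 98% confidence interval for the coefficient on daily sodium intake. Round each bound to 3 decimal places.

MSE = SSE/(n − 2) = 357620/184 = 1943.59.
SE(b_1) = √(MSE/Sₓₓ) = √(1943.59/3044.5) = 0.798995.
df = n − 2 = 184.
t* = t_{0.01, 184} = 2.346785.
Margin = t* × SE = 2.346785 × 0.798995 = 1.87507.
CI: 2.489 ± 1.87507 → (0.614, 4.364).
With 98% confidence, each one-unit increase in daily sodium intake is associated with a change of between 0.614 and 4.364 mmHg in systolic blood pressure.

(0.614, 4.364)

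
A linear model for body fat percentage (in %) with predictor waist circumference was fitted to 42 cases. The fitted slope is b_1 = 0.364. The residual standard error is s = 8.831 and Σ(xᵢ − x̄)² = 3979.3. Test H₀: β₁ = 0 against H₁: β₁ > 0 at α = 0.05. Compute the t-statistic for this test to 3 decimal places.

t = 2.600

SE(b_1) = s/√Sₓₓ = 8.831/√3979.3 = 0.139993.
t = 0.364 / 0.139993 = 2.600.
df = n − 2 = 40.
One-sided p ≈ 0.0065, which is < 0.05, so reject H₀.
There is evidence that the true slope on waist circumference is positive.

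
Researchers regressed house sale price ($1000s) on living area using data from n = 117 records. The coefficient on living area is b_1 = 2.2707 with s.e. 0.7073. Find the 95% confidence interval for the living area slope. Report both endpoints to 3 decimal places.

(0.870, 3.672)

df = n − 2 = 117 − 2 = 115.
t* = t_{0.025, 115} = 1.980808.
Margin = t* × SE = 1.980808 × 0.7073 = 1.40103.
CI: 2.2707 ± 1.40103 → (0.870, 3.672).
With 95% confidence, each one-unit increase in living area is associated with a change of between 0.870 and 3.672 $1000s in house sale price.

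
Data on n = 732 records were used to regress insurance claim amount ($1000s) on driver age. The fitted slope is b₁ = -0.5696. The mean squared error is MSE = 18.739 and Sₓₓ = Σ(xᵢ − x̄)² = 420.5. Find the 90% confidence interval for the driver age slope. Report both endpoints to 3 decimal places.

(-0.917, -0.222)

SE(b₁) = √(MSE/Sₓₓ) = √(18.739/420.5) = 0.211101.
df = n − 2 = 730.
t* = t_{0.05, 730} = 1.646944.
Margin = t* × SE = 1.646944 × 0.211101 = 0.34767.
CI: -0.5696 ± 0.34767 → (-0.917, -0.222).
With 90% confidence, each one-unit increase in driver age is associated with a change of between -0.917 and -0.222 $1000s in insurance claim amount.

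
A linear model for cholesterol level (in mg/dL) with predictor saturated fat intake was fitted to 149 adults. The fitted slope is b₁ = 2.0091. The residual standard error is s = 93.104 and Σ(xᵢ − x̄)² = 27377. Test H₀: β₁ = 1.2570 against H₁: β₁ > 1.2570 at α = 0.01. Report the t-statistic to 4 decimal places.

t = 1.3366

SE(b₁) = s/√Sₓₓ = 93.104/√27377 = 0.562698.
t = (2.0091 − 1.2570) / 0.562698 = 1.3366.
df = n − 2 = 147.
One-sided p ≈ 0.0917, which is ≥ 0.01, so fail to reject H₀.
The data do not give significant evidence that the true slope on saturated fat intake exceeds 1.2570 mg/dL per unit.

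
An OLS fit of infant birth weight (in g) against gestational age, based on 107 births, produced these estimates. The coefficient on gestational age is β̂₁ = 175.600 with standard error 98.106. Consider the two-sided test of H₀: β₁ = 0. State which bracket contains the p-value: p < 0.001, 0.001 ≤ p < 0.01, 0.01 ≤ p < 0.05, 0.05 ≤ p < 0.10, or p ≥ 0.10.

t = 175.600 / 98.106 = 1.790.
df = n − 2 = 107 − 2 = 105.
Two-sided p = 2·P(T_{105} > |t|) ≈ 0.0764.
So 0.05 ≤ p < 0.10.

0.05 ≤ p < 0.10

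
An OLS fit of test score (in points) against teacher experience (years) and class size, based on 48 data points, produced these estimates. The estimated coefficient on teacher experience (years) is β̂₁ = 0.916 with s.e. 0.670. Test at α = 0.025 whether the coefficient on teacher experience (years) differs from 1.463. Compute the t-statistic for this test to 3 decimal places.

H₀: β₁ = 1.463 vs H₁: β₁ ≠ 1.463.
t = (β̂₁ − β₁⁰)/SE = (0.916 − 1.463) / 0.670 = -0.816.
df = n − k − 1 = 48 − 2 − 1 = 45.
Two-sided p ≈ 0.4186, which is ≥ 0.025, so fail to reject H₀.
The data are consistent with a true slope of 1.463 points per unit of teacher experience (years), holding the other predictors fixed.

t = -0.816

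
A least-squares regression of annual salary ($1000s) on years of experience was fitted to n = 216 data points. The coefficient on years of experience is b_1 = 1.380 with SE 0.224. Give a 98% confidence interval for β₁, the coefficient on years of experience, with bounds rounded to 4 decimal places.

df = n − 2 = 216 − 2 = 214.
t* = t_{0.01, 214} = 2.343899.
Margin = t* × SE = 2.343899 × 0.224 = 0.525033.
CI: 1.380 ± 0.525033 → (0.8550, 1.9050).
With 98% confidence, each one-unit increase in years of experience is associated with a change of between 0.8550 and 1.9050 $1000s in annual salary.

(0.8550, 1.9050)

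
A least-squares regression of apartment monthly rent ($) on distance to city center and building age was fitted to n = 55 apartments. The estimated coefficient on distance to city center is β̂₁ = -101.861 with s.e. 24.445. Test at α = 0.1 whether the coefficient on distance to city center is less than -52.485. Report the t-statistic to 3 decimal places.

H₀: β₁ = -52.485 vs H₁: β₁ < -52.485.
t = (β̂₁ − β₁⁰)/SE = (-101.861 − (-52.485)) / 24.445 = -2.020.
df = n − k − 1 = 55 − 2 − 1 = 52.
One-sided p ≈ 0.0243, which is < 0.1, so reject H₀.
There is evidence that the true slope on distance to city center is below -52.485 $ per unit, holding the other predictors fixed.

t = -2.020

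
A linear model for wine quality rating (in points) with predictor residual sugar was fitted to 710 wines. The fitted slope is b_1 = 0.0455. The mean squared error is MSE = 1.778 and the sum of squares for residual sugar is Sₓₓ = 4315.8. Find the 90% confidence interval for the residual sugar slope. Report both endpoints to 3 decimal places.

(0.012, 0.079)

SE(b_1) = √(MSE/Sₓₓ) = √(1.778/4315.8) = 0.0202972.
df = n − 2 = 708.
t* = t_{0.05, 708} = 1.647009.
Margin = t* × SE = 1.647009 × 0.0202972 = 0.03343.
CI: 0.0455 ± 0.03343 → (0.012, 0.079).
With 90% confidence, each one-unit increase in residual sugar is associated with a change of between 0.012 and 0.079 points in wine quality rating.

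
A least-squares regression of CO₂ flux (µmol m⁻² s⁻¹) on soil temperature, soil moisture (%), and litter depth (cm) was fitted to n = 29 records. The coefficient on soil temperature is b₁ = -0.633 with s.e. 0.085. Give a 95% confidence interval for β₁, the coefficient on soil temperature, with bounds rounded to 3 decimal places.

(-0.808, -0.458)

df = n − k − 1 = 29 − 3 − 1 = 25.
t* = t_{0.025, 25} = 2.059539.
Margin = t* × SE = 2.059539 × 0.085 = 0.17506.
CI: -0.633 ± 0.17506 → (-0.808, -0.458).
With 95% confidence, each one-unit increase in soil temperature is associated with a change of between -0.808 and -0.458 µmol m⁻² s⁻¹ in CO₂ flux, holding the other predictors fixed.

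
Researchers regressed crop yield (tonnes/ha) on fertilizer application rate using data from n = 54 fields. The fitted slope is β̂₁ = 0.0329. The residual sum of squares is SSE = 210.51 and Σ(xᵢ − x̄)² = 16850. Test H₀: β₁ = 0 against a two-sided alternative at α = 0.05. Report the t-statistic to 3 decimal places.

MSE = SSE/(n − 2) = 210.51/52 = 4.04827.
SE(β̂₁) = √(MSE/Sₓₓ) = √(4.04827/16850) = 0.0155001.
t = 0.0329 / 0.0155001 = 2.123.
df = n − 2 = 52.
Two-sided p ≈ 0.0386, which is < 0.05, so reject H₀.
There is evidence that fertilizer application rate is associated with crop yield.

t = 2.123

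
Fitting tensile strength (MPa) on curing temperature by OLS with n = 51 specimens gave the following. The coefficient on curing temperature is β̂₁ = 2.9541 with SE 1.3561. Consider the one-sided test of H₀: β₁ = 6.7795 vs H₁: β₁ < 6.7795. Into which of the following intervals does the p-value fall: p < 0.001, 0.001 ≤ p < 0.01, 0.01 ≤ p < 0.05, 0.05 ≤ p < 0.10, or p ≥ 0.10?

t = (2.9541 − 6.7795) / 1.3561 = -2.821.
df = n − 2 = 51 − 2 = 49.
One-sided p = P(T_{49} < t) ≈ 0.0034.
So 0.001 ≤ p < 0.01.

0.001 ≤ p < 0.01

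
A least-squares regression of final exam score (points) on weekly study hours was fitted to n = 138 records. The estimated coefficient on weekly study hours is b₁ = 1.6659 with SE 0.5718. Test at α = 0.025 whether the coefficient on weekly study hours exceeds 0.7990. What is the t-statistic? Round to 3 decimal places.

H₀: β₁ = 0.7990 vs H₁: β₁ > 0.7990.
t = (b₁ − β₁⁰)/SE = (1.6659 − 0.7990) / 0.5718 = 1.516.
df = n − 2 = 138 − 2 = 136.
One-sided p ≈ 0.0659, which is ≥ 0.025, so fail to reject H₀.
The data do not give significant evidence that the true slope on weekly study hours exceeds 0.7990 points per unit.

t = 1.516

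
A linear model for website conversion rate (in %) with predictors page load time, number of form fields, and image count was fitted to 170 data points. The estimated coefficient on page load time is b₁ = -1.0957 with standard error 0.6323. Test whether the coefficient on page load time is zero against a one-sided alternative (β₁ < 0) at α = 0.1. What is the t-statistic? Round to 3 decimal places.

t = -1.733

H₀: β₁ = 0 vs H₁: β₁ < 0.
t = (b₁ − β₁⁰)/SE = -1.0957 / 0.6323 = -1.733.
df = n − k − 1 = 170 − 3 − 1 = 166.
One-sided p ≈ 0.0425, which is < 0.1, so reject H₀.
There is evidence that the true slope on page load time is negative, holding the other predictors fixed.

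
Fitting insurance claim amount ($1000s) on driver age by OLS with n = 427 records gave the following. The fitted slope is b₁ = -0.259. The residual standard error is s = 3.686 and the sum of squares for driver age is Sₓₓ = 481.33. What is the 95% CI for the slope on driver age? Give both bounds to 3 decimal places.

(-0.589, 0.071)

SE(b₁) = s/√Sₓₓ = 3.686/√481.33 = 0.16801.
df = n − 2 = 425.
t* = t_{0.025, 425} = 1.965561.
Margin = t* × SE = 1.965561 × 0.16801 = 0.33023.
CI: -0.259 ± 0.33023 → (-0.589, 0.071).
With 95% confidence, each one-unit increase in driver age is associated with a change of between -0.589 and 0.071 $1000s in insurance claim amount.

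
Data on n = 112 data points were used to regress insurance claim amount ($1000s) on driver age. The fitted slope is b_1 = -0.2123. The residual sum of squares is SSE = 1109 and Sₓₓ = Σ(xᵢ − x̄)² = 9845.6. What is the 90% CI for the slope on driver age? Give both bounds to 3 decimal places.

(-0.265, -0.159)

MSE = SSE/(n − 2) = 1109/110 = 10.0818.
SE(b_1) = √(MSE/Sₓₓ) = √(10.0818/9845.6) = 0.0319999.
df = n − 2 = 110.
t* = t_{0.05, 110} = 1.658824.
Margin = t* × SE = 1.658824 × 0.0319999 = 0.05308.
CI: -0.2123 ± 0.05308 → (-0.265, -0.159).
With 90% confidence, each one-unit increase in driver age is associated with a change of between -0.265 and -0.159 $1000s in insurance claim amount.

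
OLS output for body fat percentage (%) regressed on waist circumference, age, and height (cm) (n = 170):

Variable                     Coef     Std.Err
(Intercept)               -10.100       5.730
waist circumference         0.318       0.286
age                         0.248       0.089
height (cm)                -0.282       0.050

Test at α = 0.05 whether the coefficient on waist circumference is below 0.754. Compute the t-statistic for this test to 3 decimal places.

t = -1.524

Read off: b = 0.318, SE = 0.286 for waist circumference.
H₀: β₁ = 0.754 vs H₁: β₁ < 0.754.
t = (0.318 − 0.754) / 0.286 = -1.524.
df = n − k − 1 = 170 − 3 − 1 = 166.
One-sided p ≈ 0.0646, which is ≥ 0.05, so fail to reject H₀.
The data do not give significant evidence that the true slope on waist circumference is below 0.754 % per unit, holding the other predictors fixed.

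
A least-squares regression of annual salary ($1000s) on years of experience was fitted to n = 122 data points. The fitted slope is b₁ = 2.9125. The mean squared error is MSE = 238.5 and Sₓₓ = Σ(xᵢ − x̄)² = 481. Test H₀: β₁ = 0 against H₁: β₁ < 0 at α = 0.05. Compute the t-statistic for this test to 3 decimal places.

SE(b₁) = √(MSE/Sₓₓ) = √(238.5/481) = 0.70416.
t = 2.9125 / 0.70416 = 4.136.
df = n − 2 = 120.
One-sided p ≈ 1.0000, which is ≥ 0.05, so fail to reject H₀.
The data do not give significant evidence that the true slope on years of experience is negative.

t = 4.136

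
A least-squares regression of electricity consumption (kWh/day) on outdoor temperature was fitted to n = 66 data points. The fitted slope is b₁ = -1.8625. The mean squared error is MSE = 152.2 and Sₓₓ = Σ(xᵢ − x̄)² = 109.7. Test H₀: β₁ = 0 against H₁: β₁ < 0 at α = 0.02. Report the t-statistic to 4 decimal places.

SE(b₁) = √(MSE/Sₓₓ) = √(152.2/109.7) = 1.17789.
t = -1.8625 / 1.17789 = -1.5812.
df = n − 2 = 64.
One-sided p ≈ 0.0594, which is ≥ 0.02, so fail to reject H₀.
The data do not give significant evidence that the true slope on outdoor temperature is negative.

t = -1.5812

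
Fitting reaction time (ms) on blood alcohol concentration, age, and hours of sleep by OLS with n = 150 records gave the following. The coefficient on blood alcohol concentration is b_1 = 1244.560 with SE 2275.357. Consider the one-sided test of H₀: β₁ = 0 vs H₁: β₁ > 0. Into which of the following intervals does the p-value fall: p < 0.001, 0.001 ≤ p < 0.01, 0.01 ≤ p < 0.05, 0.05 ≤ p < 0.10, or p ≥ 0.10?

t = 1244.560 / 2275.357 = 0.547.
df = n − k − 1 = 150 − 3 − 1 = 146.
One-sided p = P(T_{146} > t) ≈ 0.2926.
So p ≥ 0.10.

p ≥ 0.10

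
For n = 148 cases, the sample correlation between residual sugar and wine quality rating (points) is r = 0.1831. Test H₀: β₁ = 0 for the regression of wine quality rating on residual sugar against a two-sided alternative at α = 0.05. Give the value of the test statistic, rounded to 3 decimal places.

t = r·√(n − 2)/√(1 − r²) = 0.1831·√146/√0.966474 = 2.250.
df = n − 2 = 146.
Two-sided p ≈ 0.0259, which is < 0.05, so reject H₀.
There is evidence of a linear association between residual sugar and wine quality rating.

t = 2.250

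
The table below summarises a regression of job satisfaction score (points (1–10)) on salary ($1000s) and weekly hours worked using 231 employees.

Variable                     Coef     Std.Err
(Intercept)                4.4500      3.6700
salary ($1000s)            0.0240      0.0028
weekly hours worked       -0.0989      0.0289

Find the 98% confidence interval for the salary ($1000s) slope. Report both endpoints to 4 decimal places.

Read off: b = 0.0240, SE = 0.0028 for salary ($1000s).
df = n − k − 1 = 231 − 2 − 1 = 228.
t* = t_{0.01, 228} = 2.342814.
Margin = t* × SE = 2.342814 × 0.0028 = 0.006560.
CI: 0.0240 ± 0.006560 → (0.0174, 0.0306).

(0.0174, 0.0306)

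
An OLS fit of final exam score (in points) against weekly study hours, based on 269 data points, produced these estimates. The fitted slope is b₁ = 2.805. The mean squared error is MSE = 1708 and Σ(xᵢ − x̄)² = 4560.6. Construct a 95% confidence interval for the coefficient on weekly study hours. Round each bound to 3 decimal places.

(1.600, 4.010)

SE(b₁) = √(MSE/Sₓₓ) = √(1708/4560.6) = 0.611974.
df = n − 2 = 267.
t* = t_{0.025, 267} = 1.968889.
Margin = t* × SE = 1.968889 × 0.611974 = 1.20491.
CI: 2.805 ± 1.20491 → (1.600, 4.010).
With 95% confidence, each one-unit increase in weekly study hours is associated with a change of between 1.600 and 4.010 points in final exam score.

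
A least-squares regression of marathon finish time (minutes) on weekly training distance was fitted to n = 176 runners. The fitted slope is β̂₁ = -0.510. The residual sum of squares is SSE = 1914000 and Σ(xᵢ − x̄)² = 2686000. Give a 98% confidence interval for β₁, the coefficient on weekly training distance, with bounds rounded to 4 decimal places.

MSE = SSE/(n − 2) = 1914000/174 = 11000.
SE(β̂₁) = √(MSE/Sₓₓ) = √(11000/2686000) = 0.0639946.
df = n − 2 = 174.
t* = t_{0.01, 174} = 2.34797.
Margin = t* × SE = 2.34797 × 0.0639946 = 0.150257.
CI: -0.510 ± 0.150257 → (-0.6603, -0.3597).
With 98% confidence, each one-unit increase in weekly training distance is associated with a change of between -0.6603 and -0.3597 minutes in marathon finish time.

(-0.6603, -0.3597)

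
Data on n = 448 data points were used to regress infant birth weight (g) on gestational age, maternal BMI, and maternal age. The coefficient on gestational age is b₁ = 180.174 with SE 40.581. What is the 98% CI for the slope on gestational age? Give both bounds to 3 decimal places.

(85.426, 274.922)

df = n − k − 1 = 448 − 3 − 1 = 444.
t* = t_{0.01, 444} = 2.334776.
Margin = t* × SE = 2.334776 × 40.581 = 94.74754.
CI: 180.174 ± 94.74754 → (85.426, 274.922).
With 98% confidence, each one-unit increase in gestational age is associated with a change of between 85.426 and 274.922 g in infant birth weight, holding the other predictors fixed.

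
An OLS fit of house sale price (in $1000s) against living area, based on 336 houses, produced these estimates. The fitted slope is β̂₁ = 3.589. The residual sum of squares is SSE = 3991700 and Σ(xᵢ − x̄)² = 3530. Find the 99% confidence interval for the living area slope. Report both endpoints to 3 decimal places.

MSE = SSE/(n − 2) = 3991700/334 = 11951.2.
SE(β̂₁) = √(MSE/Sₓₓ) = √(11951.2/3530) = 1.84.
df = n − 2 = 334.
t* = t_{0.005, 334} = 2.590629.
Margin = t* × SE = 2.590629 × 1.84 = 4.76676.
CI: 3.589 ± 4.76676 → (-1.178, 8.356).
With 99% confidence, each one-unit increase in living area is associated with a change of between -1.178 and 8.356 $1000s in house sale price.

(-1.178, 8.356)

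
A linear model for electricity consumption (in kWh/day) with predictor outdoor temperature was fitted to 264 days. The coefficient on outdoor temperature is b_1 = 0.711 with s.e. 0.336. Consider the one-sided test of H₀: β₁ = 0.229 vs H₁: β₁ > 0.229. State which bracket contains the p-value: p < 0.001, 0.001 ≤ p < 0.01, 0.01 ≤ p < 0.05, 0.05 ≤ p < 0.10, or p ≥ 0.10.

t = (0.711 − 0.229) / 0.336 = 1.435.
df = n − 2 = 264 − 2 = 262.
One-sided p = P(T_{262} > t) ≈ 0.0763.
So 0.05 ≤ p < 0.10.

0.05 ≤ p < 0.10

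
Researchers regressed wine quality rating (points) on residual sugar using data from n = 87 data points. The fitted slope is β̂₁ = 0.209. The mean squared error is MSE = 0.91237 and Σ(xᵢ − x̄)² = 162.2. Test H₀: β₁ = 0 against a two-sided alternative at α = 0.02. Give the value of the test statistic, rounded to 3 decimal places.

t = 2.787

SE(β̂₁) = √(MSE/Sₓₓ) = √(0.91237/162.2) = 0.0749998.
t = 0.209 / 0.0749998 = 2.787.
df = n − 2 = 85.
Two-sided p ≈ 0.0066, which is < 0.02, so reject H₀.
There is evidence that residual sugar is associated with wine quality rating.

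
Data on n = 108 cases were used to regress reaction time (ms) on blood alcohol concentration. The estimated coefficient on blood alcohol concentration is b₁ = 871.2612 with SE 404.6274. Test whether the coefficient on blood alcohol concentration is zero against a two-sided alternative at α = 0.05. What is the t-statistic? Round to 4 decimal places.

t = 2.1532

H₀: β₁ = 0 vs H₁: β₁ ≠ 0.
t = (b₁ − β₁⁰)/SE = 871.2612 / 404.6274 = 2.1532.
df = n − 2 = 108 − 2 = 106.
Two-sided p ≈ 0.0336, which is < 0.05, so reject H₀.
There is evidence that blood alcohol concentration is associated with reaction time.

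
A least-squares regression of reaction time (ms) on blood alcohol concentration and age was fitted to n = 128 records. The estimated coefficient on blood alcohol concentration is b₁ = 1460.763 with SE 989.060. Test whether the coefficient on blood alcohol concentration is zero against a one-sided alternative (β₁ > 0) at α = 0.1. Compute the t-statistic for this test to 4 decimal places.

H₀: β₁ = 0 vs H₁: β₁ > 0.
t = (b₁ − β₁⁰)/SE = 1460.763 / 989.060 = 1.4769.
df = n − k − 1 = 128 − 2 − 1 = 125.
One-sided p ≈ 0.0711, which is < 0.1, so reject H₀.
There is evidence that the true slope on blood alcohol concentration is positive, holding the other predictors fixed.

t = 1.4769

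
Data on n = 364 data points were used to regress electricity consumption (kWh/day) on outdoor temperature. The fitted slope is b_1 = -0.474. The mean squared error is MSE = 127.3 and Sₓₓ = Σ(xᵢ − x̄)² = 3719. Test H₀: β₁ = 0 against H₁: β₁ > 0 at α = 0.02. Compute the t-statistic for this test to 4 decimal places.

SE(b_1) = √(MSE/Sₓₓ) = √(127.3/3719) = 0.185013.
t = -0.474 / 0.185013 = -2.5620.
df = n − 2 = 362.
One-sided p ≈ 0.9946, which is ≥ 0.02, so fail to reject H₀.
The data do not give significant evidence that the true slope on outdoor temperature is positive.

t = -2.5620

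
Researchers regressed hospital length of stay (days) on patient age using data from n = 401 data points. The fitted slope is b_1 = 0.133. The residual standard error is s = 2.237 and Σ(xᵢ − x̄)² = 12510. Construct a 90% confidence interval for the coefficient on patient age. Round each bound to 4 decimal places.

(0.1000, 0.1660)

SE(b_1) = s/√Sₓₓ = 2.237/√12510 = 0.0200003.
df = n − 2 = 399.
t* = t_{0.05, 399} = 1.648682.
Margin = t* × SE = 1.648682 × 0.0200003 = 0.032974.
CI: 0.133 ± 0.032974 → (0.1000, 0.1660).
With 90% confidence, each one-unit increase in patient age is associated with a change of between 0.1000 and 0.1660 days in hospital length of stay.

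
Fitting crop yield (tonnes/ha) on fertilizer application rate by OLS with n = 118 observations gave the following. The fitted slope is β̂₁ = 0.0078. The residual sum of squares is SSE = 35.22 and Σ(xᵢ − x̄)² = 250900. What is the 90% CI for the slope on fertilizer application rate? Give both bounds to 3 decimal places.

MSE = SSE/(n − 2) = 35.22/116 = 0.303621.
SE(β̂₁) = √(MSE/Sₓₓ) = √(0.303621/250900) = 0.00110006.
df = n − 2 = 116.
t* = t_{0.05, 116} = 1.658096.
Margin = t* × SE = 1.658096 × 0.00110006 = 0.00182.
CI: 0.0078 ± 0.00182 → (0.006, 0.010).
With 90% confidence, each one-unit increase in fertilizer application rate is associated with a change of between 0.006 and 0.010 tonnes/ha in crop yield.

(0.006, 0.010)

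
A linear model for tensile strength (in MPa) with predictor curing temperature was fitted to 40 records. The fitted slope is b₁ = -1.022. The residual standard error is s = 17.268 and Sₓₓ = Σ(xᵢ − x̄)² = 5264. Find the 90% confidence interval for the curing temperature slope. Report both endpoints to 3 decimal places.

SE(b₁) = s/√Sₓₓ = 17.268/√5264 = 0.238004.
df = n − 2 = 38.
t* = t_{0.05, 38} = 1.685954.
Margin = t* × SE = 1.685954 × 0.238004 = 0.40126.
CI: -1.022 ± 0.40126 → (-1.423, -0.621).
With 90% confidence, each one-unit increase in curing temperature is associated with a change of between -1.423 and -0.621 MPa in tensile strength.

(-1.423, -0.621)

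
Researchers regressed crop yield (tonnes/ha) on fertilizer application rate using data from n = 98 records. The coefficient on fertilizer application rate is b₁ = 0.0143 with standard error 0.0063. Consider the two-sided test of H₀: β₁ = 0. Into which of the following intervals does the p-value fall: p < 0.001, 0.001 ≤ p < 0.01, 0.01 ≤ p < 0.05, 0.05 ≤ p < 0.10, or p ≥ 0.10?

0.01 ≤ p < 0.05

t = 0.0143 / 0.0063 = 2.270.
df = n − 2 = 98 − 2 = 96.
Two-sided p = 2·P(T_{96} > |t|) ≈ 0.0255.
So 0.01 ≤ p < 0.05.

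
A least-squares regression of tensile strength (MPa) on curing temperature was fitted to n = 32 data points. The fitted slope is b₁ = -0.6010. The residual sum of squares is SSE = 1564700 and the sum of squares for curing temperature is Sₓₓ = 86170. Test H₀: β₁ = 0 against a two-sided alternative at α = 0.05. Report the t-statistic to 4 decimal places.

t = -0.7725

MSE = SSE/(n − 2) = 1564700/30 = 52156.7.
SE(b₁) = √(MSE/Sₓₓ) = √(52156.7/86170) = 0.777995.
t = -0.6010 / 0.777995 = -0.7725.
df = n − 2 = 30.
Two-sided p ≈ 0.4459, which is ≥ 0.05, so fail to reject H₀.
The data do not give significant evidence of an association between curing temperature and tensile strength.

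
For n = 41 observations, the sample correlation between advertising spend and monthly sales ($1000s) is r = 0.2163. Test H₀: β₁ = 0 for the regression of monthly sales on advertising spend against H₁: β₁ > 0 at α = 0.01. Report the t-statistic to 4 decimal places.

t = 1.3835

t = r·√(n − 2)/√(1 − r²) = 0.2163·√39/√0.953214 = 1.3835.
df = n − 2 = 39.
One-sided p ≈ 0.0872, which is ≥ 0.01, so fail to reject H₀.
The data do not give significant evidence of a linear association between advertising spend and monthly sales.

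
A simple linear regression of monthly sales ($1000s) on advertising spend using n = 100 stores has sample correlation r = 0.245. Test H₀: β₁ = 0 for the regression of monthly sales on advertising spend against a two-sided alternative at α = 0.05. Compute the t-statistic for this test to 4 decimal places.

t = r·√(n − 2)/√(1 − r²) = 0.245·√98/√0.939975 = 2.5016.
df = n − 2 = 98.
Two-sided p ≈ 0.0140, which is < 0.05, so reject H₀.
There is evidence of a linear association between advertising spend and monthly sales.

t = 2.5016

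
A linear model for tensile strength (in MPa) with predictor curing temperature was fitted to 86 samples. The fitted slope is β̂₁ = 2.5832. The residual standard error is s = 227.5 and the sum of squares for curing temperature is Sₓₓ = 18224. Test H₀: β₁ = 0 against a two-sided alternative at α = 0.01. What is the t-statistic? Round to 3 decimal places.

t = 1.533

SE(β̂₁) = s/√Sₓₓ = 227.5/√18224 = 1.68523.
t = 2.5832 / 1.68523 = 1.533.
df = n − 2 = 84.
Two-sided p ≈ 0.1291, which is ≥ 0.01, so fail to reject H₀.
The data do not give significant evidence of an association between curing temperature and tensile strength.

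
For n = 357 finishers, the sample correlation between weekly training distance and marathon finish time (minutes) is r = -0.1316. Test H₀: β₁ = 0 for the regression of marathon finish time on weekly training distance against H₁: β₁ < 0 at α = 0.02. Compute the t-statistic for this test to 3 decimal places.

t = r·√(n − 2)/√(1 − r²) = -0.1316·√355/√0.982681 = -2.501.
df = n − 2 = 355.
One-sided p ≈ 0.0064, which is < 0.02, so reject H₀.
There is evidence of a linear association between weekly training distance and marathon finish time.

t = -2.501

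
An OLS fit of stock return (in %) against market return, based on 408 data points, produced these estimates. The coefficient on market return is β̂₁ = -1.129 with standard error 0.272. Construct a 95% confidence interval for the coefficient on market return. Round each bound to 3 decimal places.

df = n − 2 = 408 − 2 = 406.
t* = t_{0.025, 406} = 1.965824.
Margin = t* × SE = 1.965824 × 0.272 = 0.53470.
CI: -1.129 ± 0.53470 → (-1.664, -0.594).
With 95% confidence, each one-unit increase in market return is associated with a change of between -1.664 and -0.594 % in stock return.

(-1.664, -0.594)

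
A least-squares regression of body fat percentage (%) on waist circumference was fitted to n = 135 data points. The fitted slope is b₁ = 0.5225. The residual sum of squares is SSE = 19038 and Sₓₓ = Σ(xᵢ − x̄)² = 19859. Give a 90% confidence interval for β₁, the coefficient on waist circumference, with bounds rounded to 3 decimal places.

(0.382, 0.663)

MSE = SSE/(n − 2) = 19038/133 = 143.143.
SE(b₁) = √(MSE/Sₓₓ) = √(143.143/19859) = 0.0848997.
df = n − 2 = 133.
t* = t_{0.05, 133} = 1.656391.
Margin = t* × SE = 1.656391 × 0.0848997 = 0.14063.
CI: 0.5225 ± 0.14063 → (0.382, 0.663).
With 90% confidence, each one-unit increase in waist circumference is associated with a change of between 0.382 and 0.663 % in body fat percentage.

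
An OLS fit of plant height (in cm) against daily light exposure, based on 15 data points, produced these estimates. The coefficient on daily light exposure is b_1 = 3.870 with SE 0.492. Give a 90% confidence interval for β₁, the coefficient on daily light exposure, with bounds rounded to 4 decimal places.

(2.9987, 4.7413)

df = n − 2 = 15 − 2 = 13.
t* = t_{0.05, 13} = 1.770933.
Margin = t* × SE = 1.770933 × 0.492 = 0.871299.
CI: 3.870 ± 0.871299 → (2.9987, 4.7413).
With 90% confidence, each one-unit increase in daily light exposure is associated with a change of between 2.9987 and 4.7413 cm in plant height.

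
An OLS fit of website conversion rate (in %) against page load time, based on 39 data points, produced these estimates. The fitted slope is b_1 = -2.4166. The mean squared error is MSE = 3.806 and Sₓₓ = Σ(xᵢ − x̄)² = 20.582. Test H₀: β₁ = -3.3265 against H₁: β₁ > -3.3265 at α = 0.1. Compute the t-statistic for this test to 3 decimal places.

t = 2.116

SE(b_1) = √(MSE/Sₓₓ) = √(3.806/20.582) = 0.430022.
t = (-2.4166 − (-3.3265)) / 0.430022 = 2.116.
df = n − 2 = 37.
One-sided p ≈ 0.0206, which is < 0.1, so reject H₀.
There is evidence that the true slope on page load time exceeds -3.3265 % per unit.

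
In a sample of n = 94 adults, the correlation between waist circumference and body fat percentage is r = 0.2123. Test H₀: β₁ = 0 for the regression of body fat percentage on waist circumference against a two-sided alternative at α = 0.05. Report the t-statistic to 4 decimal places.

t = r·√(n − 2)/√(1 − r²) = 0.2123·√92/√0.954929 = 2.0838.
df = n − 2 = 92.
Two-sided p ≈ 0.0400, which is < 0.05, so reject H₀.
There is evidence of a linear association between waist circumference and body fat percentage.

t = 2.0838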